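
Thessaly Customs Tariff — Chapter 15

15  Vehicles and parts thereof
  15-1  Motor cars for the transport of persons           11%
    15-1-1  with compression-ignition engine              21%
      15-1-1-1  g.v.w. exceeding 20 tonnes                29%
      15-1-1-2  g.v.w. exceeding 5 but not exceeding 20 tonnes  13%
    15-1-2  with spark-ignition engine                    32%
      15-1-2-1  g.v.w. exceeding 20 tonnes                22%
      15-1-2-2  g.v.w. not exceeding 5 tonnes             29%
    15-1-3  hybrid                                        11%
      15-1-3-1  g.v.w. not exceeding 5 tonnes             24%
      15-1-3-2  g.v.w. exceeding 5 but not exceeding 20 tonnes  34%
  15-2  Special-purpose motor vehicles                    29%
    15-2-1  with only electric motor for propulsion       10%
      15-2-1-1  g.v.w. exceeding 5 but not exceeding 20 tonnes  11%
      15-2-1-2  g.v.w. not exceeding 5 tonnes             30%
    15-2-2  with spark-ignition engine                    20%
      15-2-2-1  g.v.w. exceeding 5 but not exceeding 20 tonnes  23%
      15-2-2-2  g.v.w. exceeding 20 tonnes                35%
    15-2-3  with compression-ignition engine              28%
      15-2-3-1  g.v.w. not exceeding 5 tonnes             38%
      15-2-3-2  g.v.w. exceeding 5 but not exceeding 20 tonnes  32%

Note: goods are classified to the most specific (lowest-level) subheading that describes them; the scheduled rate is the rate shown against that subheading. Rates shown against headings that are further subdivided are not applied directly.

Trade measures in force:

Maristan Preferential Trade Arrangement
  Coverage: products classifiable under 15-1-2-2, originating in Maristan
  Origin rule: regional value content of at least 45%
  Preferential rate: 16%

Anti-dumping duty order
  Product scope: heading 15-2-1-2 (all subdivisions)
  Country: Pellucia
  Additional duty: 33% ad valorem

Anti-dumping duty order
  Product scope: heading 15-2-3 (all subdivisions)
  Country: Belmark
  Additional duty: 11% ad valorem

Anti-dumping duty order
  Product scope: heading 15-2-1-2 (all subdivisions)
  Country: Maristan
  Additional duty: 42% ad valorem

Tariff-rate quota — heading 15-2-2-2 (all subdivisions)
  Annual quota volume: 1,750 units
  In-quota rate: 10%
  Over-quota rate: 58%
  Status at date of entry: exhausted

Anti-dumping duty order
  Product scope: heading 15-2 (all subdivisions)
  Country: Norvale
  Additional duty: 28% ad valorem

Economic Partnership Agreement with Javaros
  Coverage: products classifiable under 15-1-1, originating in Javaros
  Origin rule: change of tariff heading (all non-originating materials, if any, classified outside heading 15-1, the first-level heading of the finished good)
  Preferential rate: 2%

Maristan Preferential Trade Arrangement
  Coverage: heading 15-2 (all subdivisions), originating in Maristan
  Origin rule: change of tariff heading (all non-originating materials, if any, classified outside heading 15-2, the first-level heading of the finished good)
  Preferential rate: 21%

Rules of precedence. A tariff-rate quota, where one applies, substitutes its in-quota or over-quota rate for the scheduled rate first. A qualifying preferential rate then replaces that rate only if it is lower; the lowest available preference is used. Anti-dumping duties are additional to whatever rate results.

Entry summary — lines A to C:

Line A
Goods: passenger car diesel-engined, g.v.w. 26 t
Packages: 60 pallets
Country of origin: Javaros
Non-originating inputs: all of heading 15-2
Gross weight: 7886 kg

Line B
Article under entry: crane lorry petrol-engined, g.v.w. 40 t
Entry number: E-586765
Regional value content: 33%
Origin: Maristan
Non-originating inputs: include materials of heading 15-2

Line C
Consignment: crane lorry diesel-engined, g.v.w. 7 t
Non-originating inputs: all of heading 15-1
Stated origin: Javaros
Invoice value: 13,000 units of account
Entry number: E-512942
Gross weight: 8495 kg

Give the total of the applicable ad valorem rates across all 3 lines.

92%

Line A: passenger car → 15-1; diesel-engined → 15-1-1; g.v.w. 26 t → 15-1-1-1. Scheduled 29%. Javaros agreement on 15-1-1: CTH met → 2% available; preferential 2%. → 2%.
Line B: crane lorry → 15-2; petrol-engined → 15-2-2; g.v.w. 40 t → 15-2-2-2. Scheduled 35%. quota on 15-2-2-2 exhausted → over-quota 58%; Maristan agreement on 15-1-2-2: 15-2-2-2 not covered; Maristan agreement on 15-2: CTH not met. → 58%.
Line C: crane lorry → 15-2; diesel-engined → 15-2-3; g.v.w. 7 t → 15-2-3-2. Scheduled 32%. Javaros agreement on 15-1-1: 15-2-3-2 not covered. → 32%.
Sum: 2% + 58% + 32% = 92%.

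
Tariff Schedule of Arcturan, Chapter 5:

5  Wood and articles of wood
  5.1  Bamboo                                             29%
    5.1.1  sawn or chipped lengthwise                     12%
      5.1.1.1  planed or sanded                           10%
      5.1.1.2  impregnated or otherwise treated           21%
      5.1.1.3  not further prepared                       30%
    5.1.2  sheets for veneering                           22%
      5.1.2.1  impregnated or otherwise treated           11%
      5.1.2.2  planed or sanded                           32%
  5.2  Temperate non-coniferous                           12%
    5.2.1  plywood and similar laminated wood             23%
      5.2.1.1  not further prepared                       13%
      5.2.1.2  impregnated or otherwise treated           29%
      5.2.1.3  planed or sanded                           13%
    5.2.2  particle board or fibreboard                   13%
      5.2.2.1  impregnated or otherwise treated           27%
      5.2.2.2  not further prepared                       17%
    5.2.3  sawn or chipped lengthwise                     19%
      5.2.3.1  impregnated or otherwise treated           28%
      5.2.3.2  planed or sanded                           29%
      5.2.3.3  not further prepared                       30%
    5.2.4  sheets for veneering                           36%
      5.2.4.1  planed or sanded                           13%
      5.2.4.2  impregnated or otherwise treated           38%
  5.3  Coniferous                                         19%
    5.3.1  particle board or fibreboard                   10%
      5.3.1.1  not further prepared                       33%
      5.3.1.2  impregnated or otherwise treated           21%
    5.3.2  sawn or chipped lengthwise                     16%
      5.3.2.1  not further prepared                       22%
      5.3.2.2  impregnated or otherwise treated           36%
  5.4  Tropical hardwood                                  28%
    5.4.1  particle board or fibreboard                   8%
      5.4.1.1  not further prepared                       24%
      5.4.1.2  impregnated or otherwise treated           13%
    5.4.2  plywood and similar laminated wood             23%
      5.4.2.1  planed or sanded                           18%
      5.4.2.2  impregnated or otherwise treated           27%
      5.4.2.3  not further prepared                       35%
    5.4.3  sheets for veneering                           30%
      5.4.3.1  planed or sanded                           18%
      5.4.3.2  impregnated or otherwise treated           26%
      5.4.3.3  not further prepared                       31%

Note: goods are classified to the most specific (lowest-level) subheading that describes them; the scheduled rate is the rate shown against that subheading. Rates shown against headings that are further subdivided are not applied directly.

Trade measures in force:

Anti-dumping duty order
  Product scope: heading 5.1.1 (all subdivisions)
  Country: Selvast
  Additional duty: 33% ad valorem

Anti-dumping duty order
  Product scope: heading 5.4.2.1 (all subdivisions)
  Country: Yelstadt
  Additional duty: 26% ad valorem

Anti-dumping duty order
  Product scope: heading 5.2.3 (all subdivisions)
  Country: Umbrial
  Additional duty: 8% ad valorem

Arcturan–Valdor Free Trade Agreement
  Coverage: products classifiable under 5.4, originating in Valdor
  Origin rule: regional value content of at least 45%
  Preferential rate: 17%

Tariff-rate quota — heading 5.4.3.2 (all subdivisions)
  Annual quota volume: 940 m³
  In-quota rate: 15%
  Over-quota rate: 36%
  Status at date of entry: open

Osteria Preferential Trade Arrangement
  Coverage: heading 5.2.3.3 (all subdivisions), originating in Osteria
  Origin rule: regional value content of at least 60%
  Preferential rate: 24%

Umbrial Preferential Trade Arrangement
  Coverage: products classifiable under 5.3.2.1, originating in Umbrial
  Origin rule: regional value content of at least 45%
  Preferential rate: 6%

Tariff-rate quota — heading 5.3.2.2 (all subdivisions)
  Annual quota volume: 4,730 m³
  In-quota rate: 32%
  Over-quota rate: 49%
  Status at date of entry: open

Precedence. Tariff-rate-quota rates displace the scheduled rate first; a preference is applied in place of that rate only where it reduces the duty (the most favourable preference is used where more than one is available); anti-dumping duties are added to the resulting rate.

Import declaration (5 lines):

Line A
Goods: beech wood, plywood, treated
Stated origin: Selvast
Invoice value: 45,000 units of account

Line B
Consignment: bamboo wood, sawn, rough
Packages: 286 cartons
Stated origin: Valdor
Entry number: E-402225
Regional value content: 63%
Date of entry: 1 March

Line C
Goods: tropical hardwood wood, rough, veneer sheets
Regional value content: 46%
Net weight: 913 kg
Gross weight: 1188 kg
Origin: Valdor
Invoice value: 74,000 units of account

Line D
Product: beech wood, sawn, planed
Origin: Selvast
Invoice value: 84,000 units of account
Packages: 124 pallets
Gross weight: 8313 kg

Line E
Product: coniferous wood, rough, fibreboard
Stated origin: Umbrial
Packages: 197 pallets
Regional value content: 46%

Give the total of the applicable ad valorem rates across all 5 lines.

Line A: beech → 5.2; plywood → 5.2.1; treated → 5.2.1.2. Scheduled 29%. No special measure applies. → 29%.
Line B: bamboo → 5.1; sawn → 5.1.1; rough → 5.1.1.3. Scheduled 30%. Valdor agreement on 5.4: 5.1.1.3 not covered. → 30%.
Line C: tropical hardwood → 5.4; veneer sheets → 5.4.3; rough → 5.4.3.3. Scheduled 31%. Valdor agreement on 5.4: RVC ≥ 45% → 17% available; preferential 17%. → 17%.
Line D: beech → 5.2; sawn → 5.2.3; planed → 5.2.3.2. Scheduled 29%. No special measure applies. → 29%.
Line E: coniferous → 5.3; fibreboard → 5.3.1; rough → 5.3.1.1. Scheduled 33%. Umbrial agreement on 5.3.2.1: 5.3.1.1 not covered. → 33%.
Sum: 29% + 30% + 17% + 29% + 33% = 138%.

138%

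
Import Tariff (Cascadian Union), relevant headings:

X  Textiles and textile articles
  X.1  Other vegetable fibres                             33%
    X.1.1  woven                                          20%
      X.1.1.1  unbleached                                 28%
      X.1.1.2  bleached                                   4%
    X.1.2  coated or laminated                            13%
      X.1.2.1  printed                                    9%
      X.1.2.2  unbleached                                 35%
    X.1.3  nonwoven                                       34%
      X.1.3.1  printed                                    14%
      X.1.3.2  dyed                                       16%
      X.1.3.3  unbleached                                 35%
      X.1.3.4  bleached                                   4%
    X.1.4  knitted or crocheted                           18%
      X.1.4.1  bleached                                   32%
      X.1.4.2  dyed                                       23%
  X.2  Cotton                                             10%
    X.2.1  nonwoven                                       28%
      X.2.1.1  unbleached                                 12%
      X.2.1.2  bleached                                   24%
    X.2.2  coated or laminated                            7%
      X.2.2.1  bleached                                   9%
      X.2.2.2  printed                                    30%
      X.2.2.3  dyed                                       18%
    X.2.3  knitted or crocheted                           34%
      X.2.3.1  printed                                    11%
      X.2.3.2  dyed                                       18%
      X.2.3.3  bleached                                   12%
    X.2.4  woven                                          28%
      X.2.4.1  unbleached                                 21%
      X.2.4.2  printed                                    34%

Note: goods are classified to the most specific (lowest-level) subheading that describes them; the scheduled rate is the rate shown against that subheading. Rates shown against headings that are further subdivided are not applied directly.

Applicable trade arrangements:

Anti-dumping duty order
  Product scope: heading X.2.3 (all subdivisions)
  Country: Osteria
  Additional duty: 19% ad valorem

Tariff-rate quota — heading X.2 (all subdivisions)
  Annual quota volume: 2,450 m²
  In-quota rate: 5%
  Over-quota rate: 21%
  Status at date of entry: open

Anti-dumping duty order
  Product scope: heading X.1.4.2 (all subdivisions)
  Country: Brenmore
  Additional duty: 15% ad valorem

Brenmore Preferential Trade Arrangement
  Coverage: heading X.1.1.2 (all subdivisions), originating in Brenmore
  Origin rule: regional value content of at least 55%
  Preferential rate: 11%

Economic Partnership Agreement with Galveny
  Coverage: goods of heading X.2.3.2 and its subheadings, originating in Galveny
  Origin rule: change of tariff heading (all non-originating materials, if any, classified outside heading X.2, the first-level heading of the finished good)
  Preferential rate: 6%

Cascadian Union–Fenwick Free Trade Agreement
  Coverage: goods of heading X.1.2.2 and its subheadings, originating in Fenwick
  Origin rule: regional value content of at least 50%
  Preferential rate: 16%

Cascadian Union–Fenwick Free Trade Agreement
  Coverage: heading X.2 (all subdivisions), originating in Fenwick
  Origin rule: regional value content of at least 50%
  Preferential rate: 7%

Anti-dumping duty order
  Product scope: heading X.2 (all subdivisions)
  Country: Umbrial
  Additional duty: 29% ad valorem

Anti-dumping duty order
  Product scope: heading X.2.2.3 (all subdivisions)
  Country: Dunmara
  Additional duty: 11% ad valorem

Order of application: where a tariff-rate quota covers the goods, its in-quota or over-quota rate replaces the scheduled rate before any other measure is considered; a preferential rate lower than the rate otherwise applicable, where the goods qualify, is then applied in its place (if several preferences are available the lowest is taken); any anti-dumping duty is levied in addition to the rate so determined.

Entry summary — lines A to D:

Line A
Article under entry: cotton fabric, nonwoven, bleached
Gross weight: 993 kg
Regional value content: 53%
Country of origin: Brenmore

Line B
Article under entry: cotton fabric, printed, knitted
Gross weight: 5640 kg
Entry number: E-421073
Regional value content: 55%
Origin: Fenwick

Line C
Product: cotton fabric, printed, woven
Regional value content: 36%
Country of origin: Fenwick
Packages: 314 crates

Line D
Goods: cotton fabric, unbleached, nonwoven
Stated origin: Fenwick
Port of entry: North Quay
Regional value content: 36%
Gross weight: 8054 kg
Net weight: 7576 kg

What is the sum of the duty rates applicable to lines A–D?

20%

Line A: cotton → X.2; nonwoven → X.2.1; bleached → X.2.1.2. Scheduled 24%. quota on X.2 open → in-quota 5%; Brenmore agreement on X.1.1.2: X.2.1.2 not covered. → 5%.
Line B: cotton → X.2; knitted → X.2.3; printed → X.2.3.1. Scheduled 11%. quota on X.2 open → in-quota 5%; Fenwick agreement on X.1.2.2: X.2.3.1 not covered; Fenwick agreement on X.2: RVC ≥ 50% → 7% available; preference 7% not lower than 5% → no reduction. → 5%.
Line C: cotton → X.2; woven → X.2.4; printed → X.2.4.2. Scheduled 34%. quota on X.2 open → in-quota 5%; Fenwick agreement on X.1.2.2: X.2.4.2 not covered; Fenwick agreement on X.2: RVC < 50%. → 5%.
Line D: cotton → X.2; nonwoven → X.2.1; unbleached → X.2.1.1. Scheduled 12%. quota on X.2 open → in-quota 5%; Fenwick agreement on X.1.2.2: X.2.1.1 not covered; Fenwick agreement on X.2: RVC < 50%. → 5%.
Sum: 5% + 5% + 5% + 5% = 20%.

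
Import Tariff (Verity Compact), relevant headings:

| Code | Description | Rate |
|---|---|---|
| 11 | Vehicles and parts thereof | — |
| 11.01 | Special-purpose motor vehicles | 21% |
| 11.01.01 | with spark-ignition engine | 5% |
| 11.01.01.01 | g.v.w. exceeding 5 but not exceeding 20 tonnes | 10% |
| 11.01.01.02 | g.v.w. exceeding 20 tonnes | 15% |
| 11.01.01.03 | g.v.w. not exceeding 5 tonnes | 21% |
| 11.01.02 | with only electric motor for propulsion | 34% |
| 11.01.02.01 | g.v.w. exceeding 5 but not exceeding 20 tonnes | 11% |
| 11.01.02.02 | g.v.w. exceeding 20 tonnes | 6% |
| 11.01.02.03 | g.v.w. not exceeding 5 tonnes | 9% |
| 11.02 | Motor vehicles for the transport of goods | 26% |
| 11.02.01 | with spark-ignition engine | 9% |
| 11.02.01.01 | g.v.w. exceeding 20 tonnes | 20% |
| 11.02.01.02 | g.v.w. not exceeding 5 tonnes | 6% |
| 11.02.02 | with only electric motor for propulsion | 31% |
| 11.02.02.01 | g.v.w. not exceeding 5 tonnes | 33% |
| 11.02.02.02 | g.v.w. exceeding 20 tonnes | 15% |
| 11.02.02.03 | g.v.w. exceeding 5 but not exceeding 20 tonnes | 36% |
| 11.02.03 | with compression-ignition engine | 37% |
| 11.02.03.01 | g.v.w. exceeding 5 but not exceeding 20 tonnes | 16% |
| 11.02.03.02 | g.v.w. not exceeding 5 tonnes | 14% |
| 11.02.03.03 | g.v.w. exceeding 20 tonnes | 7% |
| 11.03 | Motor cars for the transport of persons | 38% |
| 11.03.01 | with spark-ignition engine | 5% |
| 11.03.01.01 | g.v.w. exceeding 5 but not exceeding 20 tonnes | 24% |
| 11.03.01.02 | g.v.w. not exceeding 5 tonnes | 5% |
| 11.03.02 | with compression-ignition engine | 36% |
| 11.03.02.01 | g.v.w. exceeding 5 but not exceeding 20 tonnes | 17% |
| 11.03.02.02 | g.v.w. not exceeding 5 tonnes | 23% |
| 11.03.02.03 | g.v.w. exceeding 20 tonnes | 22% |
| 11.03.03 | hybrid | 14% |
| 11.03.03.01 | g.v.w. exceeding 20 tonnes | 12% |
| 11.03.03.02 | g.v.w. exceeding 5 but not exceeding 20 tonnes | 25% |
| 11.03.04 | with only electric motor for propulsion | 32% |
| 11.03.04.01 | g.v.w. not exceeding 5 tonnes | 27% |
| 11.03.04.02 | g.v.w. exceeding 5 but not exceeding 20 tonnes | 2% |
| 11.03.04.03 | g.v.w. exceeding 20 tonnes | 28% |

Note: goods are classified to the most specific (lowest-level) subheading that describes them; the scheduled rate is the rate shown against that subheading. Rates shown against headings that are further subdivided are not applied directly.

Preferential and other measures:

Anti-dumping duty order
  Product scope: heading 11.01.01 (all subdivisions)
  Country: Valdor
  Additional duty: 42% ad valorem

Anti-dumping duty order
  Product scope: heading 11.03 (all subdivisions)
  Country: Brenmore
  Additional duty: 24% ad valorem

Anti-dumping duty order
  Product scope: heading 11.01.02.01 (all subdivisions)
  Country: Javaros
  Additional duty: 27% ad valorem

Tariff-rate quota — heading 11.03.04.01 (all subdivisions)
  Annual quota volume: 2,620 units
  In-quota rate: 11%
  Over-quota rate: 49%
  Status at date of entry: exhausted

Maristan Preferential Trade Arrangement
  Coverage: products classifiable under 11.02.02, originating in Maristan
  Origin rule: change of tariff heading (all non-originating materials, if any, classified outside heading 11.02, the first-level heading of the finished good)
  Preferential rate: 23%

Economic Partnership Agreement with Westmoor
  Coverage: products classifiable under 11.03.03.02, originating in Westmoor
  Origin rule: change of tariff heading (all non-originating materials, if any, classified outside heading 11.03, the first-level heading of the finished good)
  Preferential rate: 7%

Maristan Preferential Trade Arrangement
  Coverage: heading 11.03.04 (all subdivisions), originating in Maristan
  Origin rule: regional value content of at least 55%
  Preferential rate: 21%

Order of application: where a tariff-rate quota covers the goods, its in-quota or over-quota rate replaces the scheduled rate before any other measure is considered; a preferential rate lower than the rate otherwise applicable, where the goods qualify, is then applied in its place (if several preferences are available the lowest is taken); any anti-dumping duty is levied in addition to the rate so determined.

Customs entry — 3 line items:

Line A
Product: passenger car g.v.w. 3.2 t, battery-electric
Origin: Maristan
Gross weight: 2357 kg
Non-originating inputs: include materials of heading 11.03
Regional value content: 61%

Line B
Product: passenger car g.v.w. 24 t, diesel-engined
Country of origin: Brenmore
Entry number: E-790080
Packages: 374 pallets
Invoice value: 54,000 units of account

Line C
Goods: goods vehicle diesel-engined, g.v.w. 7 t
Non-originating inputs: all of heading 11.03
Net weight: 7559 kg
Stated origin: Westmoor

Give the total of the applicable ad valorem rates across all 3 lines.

Line A: passenger car → 11.03; battery-electric → 11.03.04; g.v.w. 3.2 t → 11.03.04.01. Scheduled 27%. quota on 11.03.04.01 exhausted → over-quota 49%; Maristan agreement on 11.02.02: 11.03.04.01 not covered; Maristan agreement on 11.03.04: RVC ≥ 55% → 21% available; preferential 21%. → 21%.
Line B: passenger car → 11.03; diesel-engined → 11.03.02; g.v.w. 24 t → 11.03.02.03. Scheduled 22%. anti-dumping (Brenmore, 11.03): +24%; total 22% + 24% = 46%. → 46%.
Line C: goods vehicle → 11.02; diesel-engined → 11.02.03; g.v.w. 7 t → 11.02.03.01. Scheduled 16%. Westmoor agreement on 11.03.03.02: 11.02.03.01 not covered. → 16%.
Sum: 21% + 46% + 16% = 83%.

83%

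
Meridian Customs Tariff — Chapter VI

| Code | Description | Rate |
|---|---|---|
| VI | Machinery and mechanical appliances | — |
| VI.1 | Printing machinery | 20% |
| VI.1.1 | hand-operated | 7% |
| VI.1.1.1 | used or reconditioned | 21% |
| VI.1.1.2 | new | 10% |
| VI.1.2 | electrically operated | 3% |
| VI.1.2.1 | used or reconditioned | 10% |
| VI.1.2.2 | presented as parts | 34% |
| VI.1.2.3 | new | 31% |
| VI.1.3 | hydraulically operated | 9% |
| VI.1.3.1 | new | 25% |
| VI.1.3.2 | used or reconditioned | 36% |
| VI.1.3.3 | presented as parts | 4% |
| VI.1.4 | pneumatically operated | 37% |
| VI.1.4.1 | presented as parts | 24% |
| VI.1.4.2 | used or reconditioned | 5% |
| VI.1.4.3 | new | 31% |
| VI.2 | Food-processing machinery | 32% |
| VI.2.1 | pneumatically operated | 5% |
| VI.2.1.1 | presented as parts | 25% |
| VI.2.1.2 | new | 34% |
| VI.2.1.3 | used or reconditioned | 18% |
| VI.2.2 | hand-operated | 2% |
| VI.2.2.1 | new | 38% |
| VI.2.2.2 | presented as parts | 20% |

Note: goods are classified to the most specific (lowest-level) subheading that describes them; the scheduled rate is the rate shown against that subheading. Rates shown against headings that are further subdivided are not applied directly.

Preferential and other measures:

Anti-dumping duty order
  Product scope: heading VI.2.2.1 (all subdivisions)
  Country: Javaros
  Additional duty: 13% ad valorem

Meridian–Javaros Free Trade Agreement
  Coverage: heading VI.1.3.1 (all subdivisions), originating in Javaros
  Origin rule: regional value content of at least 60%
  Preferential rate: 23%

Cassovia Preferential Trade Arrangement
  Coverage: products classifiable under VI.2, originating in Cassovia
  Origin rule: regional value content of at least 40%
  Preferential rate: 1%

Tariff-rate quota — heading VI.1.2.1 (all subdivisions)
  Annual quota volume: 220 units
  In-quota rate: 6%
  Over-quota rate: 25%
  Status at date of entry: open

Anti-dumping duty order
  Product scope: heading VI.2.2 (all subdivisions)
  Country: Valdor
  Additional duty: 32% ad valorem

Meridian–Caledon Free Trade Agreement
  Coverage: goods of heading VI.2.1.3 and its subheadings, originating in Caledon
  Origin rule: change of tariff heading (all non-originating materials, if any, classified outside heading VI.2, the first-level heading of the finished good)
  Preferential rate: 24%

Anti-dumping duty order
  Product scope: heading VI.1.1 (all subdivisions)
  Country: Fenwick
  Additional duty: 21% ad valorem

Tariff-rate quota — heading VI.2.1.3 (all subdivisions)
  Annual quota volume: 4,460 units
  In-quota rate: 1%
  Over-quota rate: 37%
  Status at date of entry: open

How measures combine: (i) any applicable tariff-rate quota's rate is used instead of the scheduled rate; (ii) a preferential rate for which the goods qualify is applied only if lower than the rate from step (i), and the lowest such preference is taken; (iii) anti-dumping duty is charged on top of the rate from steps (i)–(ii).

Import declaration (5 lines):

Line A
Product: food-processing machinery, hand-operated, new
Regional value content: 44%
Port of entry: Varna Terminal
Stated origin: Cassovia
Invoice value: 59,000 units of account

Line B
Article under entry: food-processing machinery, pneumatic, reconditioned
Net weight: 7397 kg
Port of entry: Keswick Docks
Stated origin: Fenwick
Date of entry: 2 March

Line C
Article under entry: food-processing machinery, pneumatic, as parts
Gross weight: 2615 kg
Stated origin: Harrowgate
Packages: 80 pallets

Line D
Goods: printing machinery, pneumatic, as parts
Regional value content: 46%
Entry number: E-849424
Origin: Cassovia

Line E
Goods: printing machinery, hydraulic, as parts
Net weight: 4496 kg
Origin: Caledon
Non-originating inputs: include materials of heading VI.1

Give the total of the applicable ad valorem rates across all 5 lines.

55%

Line A: food-processing → VI.2; hand-operated → VI.2.2; new → VI.2.2.1. Scheduled 38%. Cassovia agreement on VI.2: RVC ≥ 40% → 1% available; preferential 1%. → 1%.
Line B: food-processing → VI.2; pneumatic → VI.2.1; reconditioned → VI.2.1.3. Scheduled 18%. quota on VI.2.1.3 open → in-quota 1%. → 1%.
Line C: food-processing → VI.2; pneumatic → VI.2.1; as parts → VI.2.1.1. Scheduled 25%. No special measure applies. → 25%.
Line D: printing → VI.1; pneumatic → VI.1.4; as parts → VI.1.4.1. Scheduled 24%. Cassovia agreement on VI.2: VI.1.4.1 not covered. → 24%.
Line E: printing → VI.1; hydraulic → VI.1.3; as parts → VI.1.3.3. Scheduled 4%. Caledon agreement on VI.2.1.3: VI.1.3.3 not covered. → 4%.
Sum: 1% + 1% + 25% + 24% + 4% = 55%.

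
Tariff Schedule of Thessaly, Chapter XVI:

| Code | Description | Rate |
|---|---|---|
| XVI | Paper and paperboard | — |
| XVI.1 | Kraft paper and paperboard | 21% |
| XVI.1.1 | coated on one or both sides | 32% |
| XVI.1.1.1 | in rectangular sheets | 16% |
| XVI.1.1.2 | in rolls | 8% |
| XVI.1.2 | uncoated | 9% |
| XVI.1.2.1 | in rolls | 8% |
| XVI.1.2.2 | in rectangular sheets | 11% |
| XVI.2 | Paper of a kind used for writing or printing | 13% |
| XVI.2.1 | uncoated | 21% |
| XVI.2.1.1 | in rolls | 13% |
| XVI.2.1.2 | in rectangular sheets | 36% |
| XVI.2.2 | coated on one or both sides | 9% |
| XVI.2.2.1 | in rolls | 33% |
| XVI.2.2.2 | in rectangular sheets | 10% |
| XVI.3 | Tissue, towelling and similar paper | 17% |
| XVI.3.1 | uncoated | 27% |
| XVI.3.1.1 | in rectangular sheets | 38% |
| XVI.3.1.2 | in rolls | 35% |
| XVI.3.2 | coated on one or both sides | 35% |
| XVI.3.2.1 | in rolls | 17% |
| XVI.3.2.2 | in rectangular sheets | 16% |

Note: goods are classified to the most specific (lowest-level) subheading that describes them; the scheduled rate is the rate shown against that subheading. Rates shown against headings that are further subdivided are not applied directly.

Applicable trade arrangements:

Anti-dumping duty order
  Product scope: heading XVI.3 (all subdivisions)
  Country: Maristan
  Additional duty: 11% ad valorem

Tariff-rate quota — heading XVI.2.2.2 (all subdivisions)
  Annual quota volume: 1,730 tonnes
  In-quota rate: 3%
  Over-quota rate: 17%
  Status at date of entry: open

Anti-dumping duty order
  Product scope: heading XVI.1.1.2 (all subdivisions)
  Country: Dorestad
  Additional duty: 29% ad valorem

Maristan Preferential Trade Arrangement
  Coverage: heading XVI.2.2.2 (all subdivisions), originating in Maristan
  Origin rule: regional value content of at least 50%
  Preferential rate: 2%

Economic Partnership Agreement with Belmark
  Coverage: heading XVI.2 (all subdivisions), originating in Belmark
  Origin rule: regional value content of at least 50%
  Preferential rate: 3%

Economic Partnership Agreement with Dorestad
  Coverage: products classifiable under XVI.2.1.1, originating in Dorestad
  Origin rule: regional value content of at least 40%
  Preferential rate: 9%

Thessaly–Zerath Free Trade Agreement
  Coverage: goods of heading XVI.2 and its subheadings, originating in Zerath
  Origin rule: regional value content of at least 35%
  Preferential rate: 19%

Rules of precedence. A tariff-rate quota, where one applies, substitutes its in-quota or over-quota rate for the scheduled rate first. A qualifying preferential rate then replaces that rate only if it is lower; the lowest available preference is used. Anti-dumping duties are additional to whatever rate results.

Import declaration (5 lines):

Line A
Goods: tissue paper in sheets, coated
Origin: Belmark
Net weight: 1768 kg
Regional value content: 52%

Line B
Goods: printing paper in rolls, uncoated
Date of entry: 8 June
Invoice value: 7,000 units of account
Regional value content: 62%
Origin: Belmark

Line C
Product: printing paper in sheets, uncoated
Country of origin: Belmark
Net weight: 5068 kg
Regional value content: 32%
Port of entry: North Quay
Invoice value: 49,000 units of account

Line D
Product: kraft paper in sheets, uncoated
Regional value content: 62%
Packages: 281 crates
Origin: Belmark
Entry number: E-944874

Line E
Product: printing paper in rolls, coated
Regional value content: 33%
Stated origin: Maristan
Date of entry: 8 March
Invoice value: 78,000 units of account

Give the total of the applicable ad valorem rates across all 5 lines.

99%

Line A: tissue paper → XVI.3; coated → XVI.3.2; in sheets → XVI.3.2.2. Scheduled 16%. Belmark agreement on XVI.2: XVI.3.2.2 not covered. → 16%.
Line B: printing paper → XVI.2; uncoated → XVI.2.1; in rolls → XVI.2.1.1. Scheduled 13%. Belmark agreement on XVI.2: RVC ≥ 50% → 3% available; preferential 3%. → 3%.
Line C: printing paper → XVI.2; uncoated → XVI.2.1; in sheets → XVI.2.1.2. Scheduled 36%. Belmark agreement on XVI.2: RVC < 50%. → 36%.
Line D: kraft paper → XVI.1; uncoated → XVI.1.2; in sheets → XVI.1.2.2. Scheduled 11%. Belmark agreement on XVI.2: XVI.1.2.2 not covered. → 11%.
Line E: printing paper → XVI.2; coated → XVI.2.2; in rolls → XVI.2.2.1. Scheduled 33%. Maristan agreement on XVI.2.2.2: XVI.2.2.1 not covered. → 33%.
Sum: 16% + 3% + 36% + 11% + 33% = 99%.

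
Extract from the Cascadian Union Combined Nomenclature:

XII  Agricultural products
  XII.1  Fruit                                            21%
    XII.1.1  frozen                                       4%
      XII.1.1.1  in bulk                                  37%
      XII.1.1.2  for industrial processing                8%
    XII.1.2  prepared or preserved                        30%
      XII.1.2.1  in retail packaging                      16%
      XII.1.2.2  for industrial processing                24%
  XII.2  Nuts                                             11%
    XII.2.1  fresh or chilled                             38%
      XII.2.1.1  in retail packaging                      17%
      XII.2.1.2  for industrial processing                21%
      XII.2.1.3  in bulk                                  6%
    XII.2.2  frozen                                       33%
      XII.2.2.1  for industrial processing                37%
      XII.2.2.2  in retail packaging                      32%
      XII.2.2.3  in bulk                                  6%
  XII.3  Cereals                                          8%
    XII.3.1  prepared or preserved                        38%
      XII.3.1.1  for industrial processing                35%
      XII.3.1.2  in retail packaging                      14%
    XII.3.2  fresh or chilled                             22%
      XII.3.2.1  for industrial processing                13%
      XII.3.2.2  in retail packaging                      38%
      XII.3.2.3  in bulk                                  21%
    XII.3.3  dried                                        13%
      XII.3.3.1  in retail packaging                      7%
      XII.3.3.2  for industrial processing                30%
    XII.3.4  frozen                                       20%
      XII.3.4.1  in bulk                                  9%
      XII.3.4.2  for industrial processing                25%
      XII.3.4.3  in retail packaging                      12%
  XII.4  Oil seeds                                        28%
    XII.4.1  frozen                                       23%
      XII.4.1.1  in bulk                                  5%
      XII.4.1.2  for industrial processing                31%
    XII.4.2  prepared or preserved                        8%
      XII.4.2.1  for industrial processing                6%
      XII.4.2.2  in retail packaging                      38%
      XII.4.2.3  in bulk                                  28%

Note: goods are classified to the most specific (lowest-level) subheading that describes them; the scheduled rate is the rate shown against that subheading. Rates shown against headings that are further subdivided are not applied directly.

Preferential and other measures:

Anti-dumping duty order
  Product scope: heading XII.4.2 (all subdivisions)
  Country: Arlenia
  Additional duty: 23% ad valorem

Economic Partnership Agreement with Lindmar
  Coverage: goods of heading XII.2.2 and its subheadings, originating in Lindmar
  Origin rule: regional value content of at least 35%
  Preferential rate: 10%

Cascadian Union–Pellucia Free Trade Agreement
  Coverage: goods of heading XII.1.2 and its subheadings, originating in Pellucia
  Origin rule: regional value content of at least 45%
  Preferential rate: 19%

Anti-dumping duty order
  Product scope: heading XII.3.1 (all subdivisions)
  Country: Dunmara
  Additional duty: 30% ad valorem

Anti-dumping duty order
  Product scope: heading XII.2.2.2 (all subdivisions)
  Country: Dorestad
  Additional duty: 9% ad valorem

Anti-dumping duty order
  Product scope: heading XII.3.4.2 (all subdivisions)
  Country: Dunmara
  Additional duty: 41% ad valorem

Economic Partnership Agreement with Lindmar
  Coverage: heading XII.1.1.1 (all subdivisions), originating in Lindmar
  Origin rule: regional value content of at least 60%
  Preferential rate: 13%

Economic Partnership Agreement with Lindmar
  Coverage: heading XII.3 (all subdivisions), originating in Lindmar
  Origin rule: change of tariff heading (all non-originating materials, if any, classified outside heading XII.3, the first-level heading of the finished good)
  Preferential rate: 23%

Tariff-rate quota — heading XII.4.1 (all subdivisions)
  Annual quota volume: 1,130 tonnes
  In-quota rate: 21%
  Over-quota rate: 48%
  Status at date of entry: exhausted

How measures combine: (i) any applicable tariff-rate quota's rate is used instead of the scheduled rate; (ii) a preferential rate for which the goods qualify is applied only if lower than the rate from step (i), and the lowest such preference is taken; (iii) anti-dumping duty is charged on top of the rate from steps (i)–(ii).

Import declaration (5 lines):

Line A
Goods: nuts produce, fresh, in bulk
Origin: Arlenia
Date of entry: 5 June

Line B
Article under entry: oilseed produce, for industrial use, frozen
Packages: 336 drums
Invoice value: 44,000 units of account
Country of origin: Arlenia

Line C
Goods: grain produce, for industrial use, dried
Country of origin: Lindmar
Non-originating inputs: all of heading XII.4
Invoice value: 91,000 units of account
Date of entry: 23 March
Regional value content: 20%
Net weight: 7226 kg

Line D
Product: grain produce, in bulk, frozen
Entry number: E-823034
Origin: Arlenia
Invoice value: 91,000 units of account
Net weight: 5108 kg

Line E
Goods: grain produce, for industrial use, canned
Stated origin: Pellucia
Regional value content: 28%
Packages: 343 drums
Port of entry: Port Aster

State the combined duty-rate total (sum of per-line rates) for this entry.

Line A: nuts → XII.2; fresh → XII.2.1; in bulk → XII.2.1.3. Scheduled 6%. No special measure applies. → 6%.
Line B: oilseed → XII.4; frozen → XII.4.1; for industrial use → XII.4.1.2. Scheduled 31%. quota on XII.4.1 exhausted → over-quota 48%. → 48%.
Line C: grain → XII.3; dried → XII.3.3; for industrial use → XII.3.3.2. Scheduled 30%. Lindmar agreement on XII.2.2: XII.3.3.2 not covered; Lindmar agreement on XII.1.1.1: XII.3.3.2 not covered; Lindmar agreement on XII.3: CTH met → 23% available; preferential 23%. → 23%.
Line D: grain → XII.3; frozen → XII.3.4; in bulk → XII.3.4.1. Scheduled 9%. No special measure applies. → 9%.
Line E: grain → XII.3; canned → XII.3.1; for industrial use → XII.3.1.1. Scheduled 35%. Pellucia agreement on XII.1.2: XII.3.1.1 not covered. → 35%.
Sum: 6% + 48% + 23% + 9% + 35% = 121%.

121%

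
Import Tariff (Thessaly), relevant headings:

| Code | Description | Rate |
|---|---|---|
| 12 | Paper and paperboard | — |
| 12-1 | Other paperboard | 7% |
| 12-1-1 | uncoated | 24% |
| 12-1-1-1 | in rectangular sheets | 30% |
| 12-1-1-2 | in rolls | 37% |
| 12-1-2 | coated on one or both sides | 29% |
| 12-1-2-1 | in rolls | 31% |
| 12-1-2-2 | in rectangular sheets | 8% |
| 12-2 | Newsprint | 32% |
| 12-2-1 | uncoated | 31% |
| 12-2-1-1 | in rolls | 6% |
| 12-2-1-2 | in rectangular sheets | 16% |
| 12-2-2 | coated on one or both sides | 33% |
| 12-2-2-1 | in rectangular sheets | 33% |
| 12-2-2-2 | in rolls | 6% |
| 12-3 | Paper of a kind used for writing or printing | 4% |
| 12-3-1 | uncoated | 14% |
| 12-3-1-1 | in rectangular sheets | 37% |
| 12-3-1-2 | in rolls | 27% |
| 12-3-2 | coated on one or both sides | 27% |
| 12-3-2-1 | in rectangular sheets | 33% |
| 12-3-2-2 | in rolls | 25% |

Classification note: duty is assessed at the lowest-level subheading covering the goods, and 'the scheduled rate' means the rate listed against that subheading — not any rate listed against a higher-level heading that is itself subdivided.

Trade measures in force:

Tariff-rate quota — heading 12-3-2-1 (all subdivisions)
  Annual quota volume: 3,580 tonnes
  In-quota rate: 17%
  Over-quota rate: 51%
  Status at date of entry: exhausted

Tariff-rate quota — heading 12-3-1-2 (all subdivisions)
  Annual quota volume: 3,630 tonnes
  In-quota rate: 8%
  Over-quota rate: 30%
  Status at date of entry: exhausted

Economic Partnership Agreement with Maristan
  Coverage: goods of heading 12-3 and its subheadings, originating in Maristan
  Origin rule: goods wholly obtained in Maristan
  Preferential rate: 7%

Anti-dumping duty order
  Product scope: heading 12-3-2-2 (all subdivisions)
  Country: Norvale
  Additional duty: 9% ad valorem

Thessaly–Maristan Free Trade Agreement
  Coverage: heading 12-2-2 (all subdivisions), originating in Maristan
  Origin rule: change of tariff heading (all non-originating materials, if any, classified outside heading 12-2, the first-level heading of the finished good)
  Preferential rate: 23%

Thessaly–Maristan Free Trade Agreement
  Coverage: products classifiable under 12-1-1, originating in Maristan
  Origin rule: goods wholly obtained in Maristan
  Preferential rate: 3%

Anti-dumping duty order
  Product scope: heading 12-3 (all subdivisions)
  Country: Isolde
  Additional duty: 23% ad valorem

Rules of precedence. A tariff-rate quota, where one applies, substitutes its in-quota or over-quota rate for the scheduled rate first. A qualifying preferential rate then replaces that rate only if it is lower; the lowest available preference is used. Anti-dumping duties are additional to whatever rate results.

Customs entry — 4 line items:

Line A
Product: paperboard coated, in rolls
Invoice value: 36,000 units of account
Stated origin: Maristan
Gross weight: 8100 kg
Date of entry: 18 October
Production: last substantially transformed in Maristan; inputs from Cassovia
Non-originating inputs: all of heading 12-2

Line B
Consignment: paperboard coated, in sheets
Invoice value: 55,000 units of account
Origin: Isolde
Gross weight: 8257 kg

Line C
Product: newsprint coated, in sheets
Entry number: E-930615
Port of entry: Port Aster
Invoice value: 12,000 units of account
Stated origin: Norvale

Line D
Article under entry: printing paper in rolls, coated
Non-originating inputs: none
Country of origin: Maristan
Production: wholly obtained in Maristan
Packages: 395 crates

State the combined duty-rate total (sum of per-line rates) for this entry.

Line A: paperboard → 12-1; coated → 12-1-2; in rolls → 12-1-2-1. Scheduled 31%. Maristan agreement on 12-3: 12-1-2-1 not covered; Maristan agreement on 12-2-2: 12-1-2-1 not covered; Maristan agreement on 12-1-1: 12-1-2-1 not covered. → 31%.
Line B: paperboard → 12-1; coated → 12-1-2; in sheets → 12-1-2-2. Scheduled 8%. No special measure applies. → 8%.
Line C: newsprint → 12-2; coated → 12-2-2; in sheets → 12-2-2-1. Scheduled 33%. No special measure applies. → 33%.
Line D: printing paper → 12-3; coated → 12-3-2; in rolls → 12-3-2-2. Scheduled 25%. Maristan agreement on 12-3: wholly obtained → 7% available; Maristan agreement on 12-2-2: 12-3-2-2 not covered; Maristan agreement on 12-1-1: 12-3-2-2 not covered; preferential 7%. → 7%.
Sum: 31% + 8% + 33% + 7% = 79%.

79%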